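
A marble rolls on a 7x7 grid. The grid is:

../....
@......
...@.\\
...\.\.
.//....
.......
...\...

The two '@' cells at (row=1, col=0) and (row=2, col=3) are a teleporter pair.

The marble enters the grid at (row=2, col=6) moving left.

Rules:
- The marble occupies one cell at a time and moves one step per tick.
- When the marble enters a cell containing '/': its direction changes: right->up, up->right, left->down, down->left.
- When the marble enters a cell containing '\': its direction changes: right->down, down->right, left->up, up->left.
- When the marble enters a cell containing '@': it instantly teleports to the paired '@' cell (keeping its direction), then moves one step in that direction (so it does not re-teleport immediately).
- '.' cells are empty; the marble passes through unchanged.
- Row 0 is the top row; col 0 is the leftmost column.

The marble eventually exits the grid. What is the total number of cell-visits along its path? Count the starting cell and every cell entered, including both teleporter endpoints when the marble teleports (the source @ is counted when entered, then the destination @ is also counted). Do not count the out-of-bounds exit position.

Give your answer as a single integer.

Step 1: enter (2,6), '\' deflects left->up, move up to (1,6)
Step 2: enter (1,6), '.' pass, move up to (0,6)
Step 3: enter (0,6), '.' pass, move up to (-1,6)
Step 4: at (-1,6) — EXIT via top edge, pos 6
Path length (cell visits): 3

Answer: 3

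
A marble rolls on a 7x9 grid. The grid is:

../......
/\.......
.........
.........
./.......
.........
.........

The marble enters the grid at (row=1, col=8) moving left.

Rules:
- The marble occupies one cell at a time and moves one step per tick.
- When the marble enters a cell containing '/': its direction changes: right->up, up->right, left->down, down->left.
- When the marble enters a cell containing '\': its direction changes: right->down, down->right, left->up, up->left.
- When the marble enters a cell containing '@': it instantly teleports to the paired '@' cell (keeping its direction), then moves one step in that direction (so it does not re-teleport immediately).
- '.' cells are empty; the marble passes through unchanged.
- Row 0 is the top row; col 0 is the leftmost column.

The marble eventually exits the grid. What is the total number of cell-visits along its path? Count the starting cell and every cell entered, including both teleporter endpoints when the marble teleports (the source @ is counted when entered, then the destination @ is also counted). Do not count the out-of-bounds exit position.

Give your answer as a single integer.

Answer: 9

Derivation:
Step 1: enter (1,8), '.' pass, move left to (1,7)
Step 2: enter (1,7), '.' pass, move left to (1,6)
Step 3: enter (1,6), '.' pass, move left to (1,5)
Step 4: enter (1,5), '.' pass, move left to (1,4)
Step 5: enter (1,4), '.' pass, move left to (1,3)
Step 6: enter (1,3), '.' pass, move left to (1,2)
Step 7: enter (1,2), '.' pass, move left to (1,1)
Step 8: enter (1,1), '\' deflects left->up, move up to (0,1)
Step 9: enter (0,1), '.' pass, move up to (-1,1)
Step 10: at (-1,1) — EXIT via top edge, pos 1
Path length (cell visits): 9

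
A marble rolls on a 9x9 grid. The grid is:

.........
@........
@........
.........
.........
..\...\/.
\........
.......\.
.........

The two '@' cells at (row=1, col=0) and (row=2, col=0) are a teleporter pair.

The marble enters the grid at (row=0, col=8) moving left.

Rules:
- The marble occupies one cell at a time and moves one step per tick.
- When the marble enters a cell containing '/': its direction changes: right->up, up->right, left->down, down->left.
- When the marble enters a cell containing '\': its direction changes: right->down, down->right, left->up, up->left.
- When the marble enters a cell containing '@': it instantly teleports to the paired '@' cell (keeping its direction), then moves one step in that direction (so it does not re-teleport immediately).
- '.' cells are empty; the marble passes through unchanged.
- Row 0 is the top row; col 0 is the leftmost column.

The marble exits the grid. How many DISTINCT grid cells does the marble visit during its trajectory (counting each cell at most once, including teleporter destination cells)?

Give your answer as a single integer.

Step 1: enter (0,8), '.' pass, move left to (0,7)
Step 2: enter (0,7), '.' pass, move left to (0,6)
Step 3: enter (0,6), '.' pass, move left to (0,5)
Step 4: enter (0,5), '.' pass, move left to (0,4)
Step 5: enter (0,4), '.' pass, move left to (0,3)
Step 6: enter (0,3), '.' pass, move left to (0,2)
Step 7: enter (0,2), '.' pass, move left to (0,1)
Step 8: enter (0,1), '.' pass, move left to (0,0)
Step 9: enter (0,0), '.' pass, move left to (0,-1)
Step 10: at (0,-1) — EXIT via left edge, pos 0
Distinct cells visited: 9 (path length 9)

Answer: 9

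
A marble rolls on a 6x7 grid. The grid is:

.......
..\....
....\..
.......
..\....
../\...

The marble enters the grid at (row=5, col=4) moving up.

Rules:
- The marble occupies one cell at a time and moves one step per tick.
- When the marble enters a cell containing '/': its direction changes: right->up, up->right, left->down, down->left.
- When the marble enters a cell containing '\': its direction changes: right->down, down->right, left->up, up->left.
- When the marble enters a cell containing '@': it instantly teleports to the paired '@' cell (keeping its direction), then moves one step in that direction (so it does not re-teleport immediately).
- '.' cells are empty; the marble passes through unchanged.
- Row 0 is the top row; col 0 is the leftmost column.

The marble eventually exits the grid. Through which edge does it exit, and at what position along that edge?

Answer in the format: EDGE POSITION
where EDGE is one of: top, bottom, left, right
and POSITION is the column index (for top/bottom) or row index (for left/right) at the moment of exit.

Step 1: enter (5,4), '.' pass, move up to (4,4)
Step 2: enter (4,4), '.' pass, move up to (3,4)
Step 3: enter (3,4), '.' pass, move up to (2,4)
Step 4: enter (2,4), '\' deflects up->left, move left to (2,3)
Step 5: enter (2,3), '.' pass, move left to (2,2)
Step 6: enter (2,2), '.' pass, move left to (2,1)
Step 7: enter (2,1), '.' pass, move left to (2,0)
Step 8: enter (2,0), '.' pass, move left to (2,-1)
Step 9: at (2,-1) — EXIT via left edge, pos 2

Answer: left 2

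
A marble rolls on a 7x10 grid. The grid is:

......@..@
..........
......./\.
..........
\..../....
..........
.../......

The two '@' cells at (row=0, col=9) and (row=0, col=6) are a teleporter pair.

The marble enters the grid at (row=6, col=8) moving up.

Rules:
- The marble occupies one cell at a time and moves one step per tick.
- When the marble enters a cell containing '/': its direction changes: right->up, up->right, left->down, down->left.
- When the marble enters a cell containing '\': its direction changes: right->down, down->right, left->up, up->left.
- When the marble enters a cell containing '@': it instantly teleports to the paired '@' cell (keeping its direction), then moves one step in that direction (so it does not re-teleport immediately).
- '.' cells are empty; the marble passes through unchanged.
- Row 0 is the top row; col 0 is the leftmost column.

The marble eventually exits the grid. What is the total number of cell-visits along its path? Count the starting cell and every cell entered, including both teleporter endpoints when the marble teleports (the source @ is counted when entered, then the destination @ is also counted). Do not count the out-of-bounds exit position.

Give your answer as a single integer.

Answer: 10

Derivation:
Step 1: enter (6,8), '.' pass, move up to (5,8)
Step 2: enter (5,8), '.' pass, move up to (4,8)
Step 3: enter (4,8), '.' pass, move up to (3,8)
Step 4: enter (3,8), '.' pass, move up to (2,8)
Step 5: enter (2,8), '\' deflects up->left, move left to (2,7)
Step 6: enter (2,7), '/' deflects left->down, move down to (3,7)
Step 7: enter (3,7), '.' pass, move down to (4,7)
Step 8: enter (4,7), '.' pass, move down to (5,7)
Step 9: enter (5,7), '.' pass, move down to (6,7)
Step 10: enter (6,7), '.' pass, move down to (7,7)
Step 11: at (7,7) — EXIT via bottom edge, pos 7
Path length (cell visits): 10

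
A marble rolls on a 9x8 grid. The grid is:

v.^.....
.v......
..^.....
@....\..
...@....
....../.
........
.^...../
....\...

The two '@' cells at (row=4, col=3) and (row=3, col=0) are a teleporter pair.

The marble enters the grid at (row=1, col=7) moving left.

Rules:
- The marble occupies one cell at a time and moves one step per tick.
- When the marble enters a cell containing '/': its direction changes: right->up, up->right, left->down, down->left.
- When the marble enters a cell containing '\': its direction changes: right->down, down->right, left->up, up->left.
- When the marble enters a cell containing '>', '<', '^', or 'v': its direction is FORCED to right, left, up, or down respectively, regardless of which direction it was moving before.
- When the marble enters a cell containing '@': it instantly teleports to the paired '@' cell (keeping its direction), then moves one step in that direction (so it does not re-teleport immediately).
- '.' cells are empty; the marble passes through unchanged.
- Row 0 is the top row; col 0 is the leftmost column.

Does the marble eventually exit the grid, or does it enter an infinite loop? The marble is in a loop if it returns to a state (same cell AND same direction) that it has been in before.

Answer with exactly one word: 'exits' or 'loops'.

Step 1: enter (1,7), '.' pass, move left to (1,6)
Step 2: enter (1,6), '.' pass, move left to (1,5)
Step 3: enter (1,5), '.' pass, move left to (1,4)
Step 4: enter (1,4), '.' pass, move left to (1,3)
Step 5: enter (1,3), '.' pass, move left to (1,2)
Step 6: enter (1,2), '.' pass, move left to (1,1)
Step 7: enter (1,1), 'v' forces left->down, move down to (2,1)
Step 8: enter (2,1), '.' pass, move down to (3,1)
Step 9: enter (3,1), '.' pass, move down to (4,1)
Step 10: enter (4,1), '.' pass, move down to (5,1)
Step 11: enter (5,1), '.' pass, move down to (6,1)
Step 12: enter (6,1), '.' pass, move down to (7,1)
Step 13: enter (7,1), '^' forces down->up, move up to (6,1)
Step 14: enter (6,1), '.' pass, move up to (5,1)
Step 15: enter (5,1), '.' pass, move up to (4,1)
Step 16: enter (4,1), '.' pass, move up to (3,1)
Step 17: enter (3,1), '.' pass, move up to (2,1)
Step 18: enter (2,1), '.' pass, move up to (1,1)
Step 19: enter (1,1), 'v' forces up->down, move down to (2,1)
Step 20: at (2,1) dir=down — LOOP DETECTED (seen before)

Answer: loops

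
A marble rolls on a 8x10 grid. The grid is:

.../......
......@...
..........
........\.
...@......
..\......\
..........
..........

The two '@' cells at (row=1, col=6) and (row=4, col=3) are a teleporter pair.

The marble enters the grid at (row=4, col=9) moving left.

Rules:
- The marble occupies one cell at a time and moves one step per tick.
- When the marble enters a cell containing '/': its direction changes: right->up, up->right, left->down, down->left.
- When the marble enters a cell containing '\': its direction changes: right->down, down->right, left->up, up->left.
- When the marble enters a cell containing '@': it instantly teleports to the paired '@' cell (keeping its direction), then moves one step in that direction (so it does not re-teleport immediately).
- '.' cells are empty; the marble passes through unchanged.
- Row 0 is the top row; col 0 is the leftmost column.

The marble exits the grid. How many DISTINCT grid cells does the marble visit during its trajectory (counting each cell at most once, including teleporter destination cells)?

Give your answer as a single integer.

Step 1: enter (4,9), '.' pass, move left to (4,8)
Step 2: enter (4,8), '.' pass, move left to (4,7)
Step 3: enter (4,7), '.' pass, move left to (4,6)
Step 4: enter (4,6), '.' pass, move left to (4,5)
Step 5: enter (4,5), '.' pass, move left to (4,4)
Step 6: enter (4,4), '.' pass, move left to (4,3)
Step 7: enter (4,3), '@' teleport (4,3)->(1,6), also enter (1,6), move left to (1,5)
Step 8: enter (1,5), '.' pass, move left to (1,4)
Step 9: enter (1,4), '.' pass, move left to (1,3)
Step 10: enter (1,3), '.' pass, move left to (1,2)
Step 11: enter (1,2), '.' pass, move left to (1,1)
Step 12: enter (1,1), '.' pass, move left to (1,0)
Step 13: enter (1,0), '.' pass, move left to (1,-1)
Step 14: at (1,-1) — EXIT via left edge, pos 1
Distinct cells visited: 14 (path length 14)

Answer: 14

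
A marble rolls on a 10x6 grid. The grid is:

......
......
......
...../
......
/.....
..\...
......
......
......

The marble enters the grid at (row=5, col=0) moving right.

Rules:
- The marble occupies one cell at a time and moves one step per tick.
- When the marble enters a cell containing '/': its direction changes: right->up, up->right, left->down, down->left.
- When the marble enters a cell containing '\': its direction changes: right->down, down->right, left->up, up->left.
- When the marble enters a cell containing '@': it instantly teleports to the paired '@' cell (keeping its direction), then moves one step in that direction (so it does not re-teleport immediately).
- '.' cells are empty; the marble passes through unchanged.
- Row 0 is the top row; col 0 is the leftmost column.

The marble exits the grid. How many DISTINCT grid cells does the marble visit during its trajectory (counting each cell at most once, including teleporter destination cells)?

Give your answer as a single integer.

Step 1: enter (5,0), '/' deflects right->up, move up to (4,0)
Step 2: enter (4,0), '.' pass, move up to (3,0)
Step 3: enter (3,0), '.' pass, move up to (2,0)
Step 4: enter (2,0), '.' pass, move up to (1,0)
Step 5: enter (1,0), '.' pass, move up to (0,0)
Step 6: enter (0,0), '.' pass, move up to (-1,0)
Step 7: at (-1,0) — EXIT via top edge, pos 0
Distinct cells visited: 6 (path length 6)

Answer: 6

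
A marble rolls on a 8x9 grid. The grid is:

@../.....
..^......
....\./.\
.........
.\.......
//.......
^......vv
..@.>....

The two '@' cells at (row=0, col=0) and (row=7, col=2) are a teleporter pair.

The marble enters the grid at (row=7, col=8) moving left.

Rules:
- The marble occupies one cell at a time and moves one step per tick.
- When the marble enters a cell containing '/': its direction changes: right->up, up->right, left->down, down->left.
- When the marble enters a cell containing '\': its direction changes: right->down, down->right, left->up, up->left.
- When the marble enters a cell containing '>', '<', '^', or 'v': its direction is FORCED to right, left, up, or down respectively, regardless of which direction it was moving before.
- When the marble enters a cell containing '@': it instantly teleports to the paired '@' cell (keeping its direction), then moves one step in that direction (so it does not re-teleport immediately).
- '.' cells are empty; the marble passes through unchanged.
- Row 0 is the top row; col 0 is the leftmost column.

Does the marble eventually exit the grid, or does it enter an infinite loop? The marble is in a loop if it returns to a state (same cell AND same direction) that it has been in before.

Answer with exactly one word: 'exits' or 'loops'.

Answer: exits

Derivation:
Step 1: enter (7,8), '.' pass, move left to (7,7)
Step 2: enter (7,7), '.' pass, move left to (7,6)
Step 3: enter (7,6), '.' pass, move left to (7,5)
Step 4: enter (7,5), '.' pass, move left to (7,4)
Step 5: enter (7,4), '>' forces left->right, move right to (7,5)
Step 6: enter (7,5), '.' pass, move right to (7,6)
Step 7: enter (7,6), '.' pass, move right to (7,7)
Step 8: enter (7,7), '.' pass, move right to (7,8)
Step 9: enter (7,8), '.' pass, move right to (7,9)
Step 10: at (7,9) — EXIT via right edge, pos 7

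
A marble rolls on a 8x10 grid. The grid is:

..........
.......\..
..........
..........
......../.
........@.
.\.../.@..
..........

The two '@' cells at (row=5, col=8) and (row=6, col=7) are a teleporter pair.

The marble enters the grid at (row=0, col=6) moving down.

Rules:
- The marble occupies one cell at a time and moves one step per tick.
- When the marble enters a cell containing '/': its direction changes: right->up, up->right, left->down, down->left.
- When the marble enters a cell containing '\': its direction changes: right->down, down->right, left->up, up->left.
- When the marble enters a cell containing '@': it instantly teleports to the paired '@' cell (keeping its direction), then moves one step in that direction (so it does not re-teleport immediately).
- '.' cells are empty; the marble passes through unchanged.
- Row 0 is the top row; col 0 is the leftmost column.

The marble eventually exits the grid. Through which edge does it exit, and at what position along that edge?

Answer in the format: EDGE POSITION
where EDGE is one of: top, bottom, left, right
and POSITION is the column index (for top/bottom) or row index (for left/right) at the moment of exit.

Answer: bottom 6

Derivation:
Step 1: enter (0,6), '.' pass, move down to (1,6)
Step 2: enter (1,6), '.' pass, move down to (2,6)
Step 3: enter (2,6), '.' pass, move down to (3,6)
Step 4: enter (3,6), '.' pass, move down to (4,6)
Step 5: enter (4,6), '.' pass, move down to (5,6)
Step 6: enter (5,6), '.' pass, move down to (6,6)
Step 7: enter (6,6), '.' pass, move down to (7,6)
Step 8: enter (7,6), '.' pass, move down to (8,6)
Step 9: at (8,6) — EXIT via bottom edge, pos 6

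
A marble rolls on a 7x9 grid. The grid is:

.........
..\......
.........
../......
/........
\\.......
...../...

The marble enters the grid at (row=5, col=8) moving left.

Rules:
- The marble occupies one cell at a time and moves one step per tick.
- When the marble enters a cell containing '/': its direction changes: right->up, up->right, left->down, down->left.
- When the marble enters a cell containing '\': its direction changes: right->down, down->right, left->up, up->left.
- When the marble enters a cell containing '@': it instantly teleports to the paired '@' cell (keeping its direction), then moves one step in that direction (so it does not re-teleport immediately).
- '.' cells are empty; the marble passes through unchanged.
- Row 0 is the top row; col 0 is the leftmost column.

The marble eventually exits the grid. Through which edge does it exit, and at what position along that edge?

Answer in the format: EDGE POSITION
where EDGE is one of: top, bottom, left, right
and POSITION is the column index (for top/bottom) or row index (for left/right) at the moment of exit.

Answer: top 1

Derivation:
Step 1: enter (5,8), '.' pass, move left to (5,7)
Step 2: enter (5,7), '.' pass, move left to (5,6)
Step 3: enter (5,6), '.' pass, move left to (5,5)
Step 4: enter (5,5), '.' pass, move left to (5,4)
Step 5: enter (5,4), '.' pass, move left to (5,3)
Step 6: enter (5,3), '.' pass, move left to (5,2)
Step 7: enter (5,2), '.' pass, move left to (5,1)
Step 8: enter (5,1), '\' deflects left->up, move up to (4,1)
Step 9: enter (4,1), '.' pass, move up to (3,1)
Step 10: enter (3,1), '.' pass, move up to (2,1)
Step 11: enter (2,1), '.' pass, move up to (1,1)
Step 12: enter (1,1), '.' pass, move up to (0,1)
Step 13: enter (0,1), '.' pass, move up to (-1,1)
Step 14: at (-1,1) — EXIT via top edge, pos 1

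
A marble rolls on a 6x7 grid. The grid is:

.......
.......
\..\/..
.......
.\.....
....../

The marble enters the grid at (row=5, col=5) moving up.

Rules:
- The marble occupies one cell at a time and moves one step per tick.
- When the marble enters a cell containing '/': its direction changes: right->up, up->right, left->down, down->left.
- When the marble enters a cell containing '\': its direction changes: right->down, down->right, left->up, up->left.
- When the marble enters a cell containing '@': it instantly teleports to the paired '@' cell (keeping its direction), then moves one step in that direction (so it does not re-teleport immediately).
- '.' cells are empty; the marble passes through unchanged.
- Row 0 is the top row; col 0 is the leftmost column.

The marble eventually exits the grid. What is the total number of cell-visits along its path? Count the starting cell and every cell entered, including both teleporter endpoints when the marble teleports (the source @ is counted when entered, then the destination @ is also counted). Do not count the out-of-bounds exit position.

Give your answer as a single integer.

Step 1: enter (5,5), '.' pass, move up to (4,5)
Step 2: enter (4,5), '.' pass, move up to (3,5)
Step 3: enter (3,5), '.' pass, move up to (2,5)
Step 4: enter (2,5), '.' pass, move up to (1,5)
Step 5: enter (1,5), '.' pass, move up to (0,5)
Step 6: enter (0,5), '.' pass, move up to (-1,5)
Step 7: at (-1,5) — EXIT via top edge, pos 5
Path length (cell visits): 6

Answer: 6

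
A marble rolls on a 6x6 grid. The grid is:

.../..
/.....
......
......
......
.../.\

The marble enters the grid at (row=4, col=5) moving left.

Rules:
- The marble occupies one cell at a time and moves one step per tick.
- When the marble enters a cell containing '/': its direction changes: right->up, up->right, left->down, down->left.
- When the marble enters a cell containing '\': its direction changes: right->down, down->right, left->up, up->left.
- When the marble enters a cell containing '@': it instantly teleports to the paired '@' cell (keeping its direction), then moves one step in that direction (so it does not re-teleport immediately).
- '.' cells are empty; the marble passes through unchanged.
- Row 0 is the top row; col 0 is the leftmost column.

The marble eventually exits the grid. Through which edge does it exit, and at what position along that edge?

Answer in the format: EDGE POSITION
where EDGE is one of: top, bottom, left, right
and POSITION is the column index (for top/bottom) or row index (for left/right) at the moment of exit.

Step 1: enter (4,5), '.' pass, move left to (4,4)
Step 2: enter (4,4), '.' pass, move left to (4,3)
Step 3: enter (4,3), '.' pass, move left to (4,2)
Step 4: enter (4,2), '.' pass, move left to (4,1)
Step 5: enter (4,1), '.' pass, move left to (4,0)
Step 6: enter (4,0), '.' pass, move left to (4,-1)
Step 7: at (4,-1) — EXIT via left edge, pos 4

Answer: left 4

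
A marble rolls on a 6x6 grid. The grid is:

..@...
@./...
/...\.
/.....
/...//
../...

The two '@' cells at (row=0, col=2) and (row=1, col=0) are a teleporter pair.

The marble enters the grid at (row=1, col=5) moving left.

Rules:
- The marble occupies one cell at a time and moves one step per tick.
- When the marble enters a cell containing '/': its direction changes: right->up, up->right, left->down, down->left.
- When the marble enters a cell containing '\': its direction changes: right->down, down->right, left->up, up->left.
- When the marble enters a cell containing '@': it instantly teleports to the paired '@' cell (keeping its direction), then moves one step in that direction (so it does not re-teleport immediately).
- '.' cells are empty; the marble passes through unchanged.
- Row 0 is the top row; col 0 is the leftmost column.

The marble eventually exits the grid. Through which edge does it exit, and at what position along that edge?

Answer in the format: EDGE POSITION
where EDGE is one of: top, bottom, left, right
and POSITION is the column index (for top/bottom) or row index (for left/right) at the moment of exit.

Step 1: enter (1,5), '.' pass, move left to (1,4)
Step 2: enter (1,4), '.' pass, move left to (1,3)
Step 3: enter (1,3), '.' pass, move left to (1,2)
Step 4: enter (1,2), '/' deflects left->down, move down to (2,2)
Step 5: enter (2,2), '.' pass, move down to (3,2)
Step 6: enter (3,2), '.' pass, move down to (4,2)
Step 7: enter (4,2), '.' pass, move down to (5,2)
Step 8: enter (5,2), '/' deflects down->left, move left to (5,1)
Step 9: enter (5,1), '.' pass, move left to (5,0)
Step 10: enter (5,0), '.' pass, move left to (5,-1)
Step 11: at (5,-1) — EXIT via left edge, pos 5

Answer: left 5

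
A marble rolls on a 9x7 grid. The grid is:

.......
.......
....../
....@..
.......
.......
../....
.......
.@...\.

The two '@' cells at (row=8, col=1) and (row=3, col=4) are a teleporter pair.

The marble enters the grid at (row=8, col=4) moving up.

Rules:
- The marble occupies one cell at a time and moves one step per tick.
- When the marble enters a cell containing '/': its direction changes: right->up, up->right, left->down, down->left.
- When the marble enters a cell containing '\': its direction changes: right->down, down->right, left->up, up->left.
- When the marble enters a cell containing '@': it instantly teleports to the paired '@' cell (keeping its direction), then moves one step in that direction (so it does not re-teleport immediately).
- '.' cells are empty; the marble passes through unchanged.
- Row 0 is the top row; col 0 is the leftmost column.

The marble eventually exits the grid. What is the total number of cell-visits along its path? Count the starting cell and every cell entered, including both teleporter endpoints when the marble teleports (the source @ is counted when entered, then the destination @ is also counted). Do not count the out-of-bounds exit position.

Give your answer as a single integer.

Answer: 15

Derivation:
Step 1: enter (8,4), '.' pass, move up to (7,4)
Step 2: enter (7,4), '.' pass, move up to (6,4)
Step 3: enter (6,4), '.' pass, move up to (5,4)
Step 4: enter (5,4), '.' pass, move up to (4,4)
Step 5: enter (4,4), '.' pass, move up to (3,4)
Step 6: enter (3,4), '@' teleport (3,4)->(8,1), also enter (8,1), move up to (7,1)
Step 7: enter (7,1), '.' pass, move up to (6,1)
Step 8: enter (6,1), '.' pass, move up to (5,1)
Step 9: enter (5,1), '.' pass, move up to (4,1)
Step 10: enter (4,1), '.' pass, move up to (3,1)
Step 11: enter (3,1), '.' pass, move up to (2,1)
Step 12: enter (2,1), '.' pass, move up to (1,1)
Step 13: enter (1,1), '.' pass, move up to (0,1)
Step 14: enter (0,1), '.' pass, move up to (-1,1)
Step 15: at (-1,1) — EXIT via top edge, pos 1
Path length (cell visits): 15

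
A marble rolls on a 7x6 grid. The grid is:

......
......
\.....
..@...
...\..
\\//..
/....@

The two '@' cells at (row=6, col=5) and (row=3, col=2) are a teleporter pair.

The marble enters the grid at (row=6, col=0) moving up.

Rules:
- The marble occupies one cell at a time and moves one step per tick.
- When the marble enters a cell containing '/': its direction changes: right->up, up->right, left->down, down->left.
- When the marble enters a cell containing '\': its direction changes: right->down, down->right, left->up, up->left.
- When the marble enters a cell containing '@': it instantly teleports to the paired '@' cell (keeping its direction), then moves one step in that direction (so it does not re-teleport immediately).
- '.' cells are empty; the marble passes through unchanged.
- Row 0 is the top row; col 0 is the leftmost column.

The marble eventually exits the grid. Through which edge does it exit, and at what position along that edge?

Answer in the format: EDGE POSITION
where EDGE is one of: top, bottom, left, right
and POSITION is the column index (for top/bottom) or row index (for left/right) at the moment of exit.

Step 1: enter (6,0), '/' deflects up->right, move right to (6,1)
Step 2: enter (6,1), '.' pass, move right to (6,2)
Step 3: enter (6,2), '.' pass, move right to (6,3)
Step 4: enter (6,3), '.' pass, move right to (6,4)
Step 5: enter (6,4), '.' pass, move right to (6,5)
Step 6: enter (6,5), '@' teleport (6,5)->(3,2), also enter (3,2), move right to (3,3)
Step 7: enter (3,3), '.' pass, move right to (3,4)
Step 8: enter (3,4), '.' pass, move right to (3,5)
Step 9: enter (3,5), '.' pass, move right to (3,6)
Step 10: at (3,6) — EXIT via right edge, pos 3

Answer: right 3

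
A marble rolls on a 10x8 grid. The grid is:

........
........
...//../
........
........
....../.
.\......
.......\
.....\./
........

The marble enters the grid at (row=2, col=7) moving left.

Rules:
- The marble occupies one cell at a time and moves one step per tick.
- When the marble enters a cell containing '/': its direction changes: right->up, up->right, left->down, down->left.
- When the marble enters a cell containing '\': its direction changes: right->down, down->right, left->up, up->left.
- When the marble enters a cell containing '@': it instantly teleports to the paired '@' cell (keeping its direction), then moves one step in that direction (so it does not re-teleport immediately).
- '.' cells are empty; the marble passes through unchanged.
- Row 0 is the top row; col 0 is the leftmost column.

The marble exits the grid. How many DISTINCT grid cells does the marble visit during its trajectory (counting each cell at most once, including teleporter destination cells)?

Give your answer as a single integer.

Step 1: enter (2,7), '/' deflects left->down, move down to (3,7)
Step 2: enter (3,7), '.' pass, move down to (4,7)
Step 3: enter (4,7), '.' pass, move down to (5,7)
Step 4: enter (5,7), '.' pass, move down to (6,7)
Step 5: enter (6,7), '.' pass, move down to (7,7)
Step 6: enter (7,7), '\' deflects down->right, move right to (7,8)
Step 7: at (7,8) — EXIT via right edge, pos 7
Distinct cells visited: 6 (path length 6)

Answer: 6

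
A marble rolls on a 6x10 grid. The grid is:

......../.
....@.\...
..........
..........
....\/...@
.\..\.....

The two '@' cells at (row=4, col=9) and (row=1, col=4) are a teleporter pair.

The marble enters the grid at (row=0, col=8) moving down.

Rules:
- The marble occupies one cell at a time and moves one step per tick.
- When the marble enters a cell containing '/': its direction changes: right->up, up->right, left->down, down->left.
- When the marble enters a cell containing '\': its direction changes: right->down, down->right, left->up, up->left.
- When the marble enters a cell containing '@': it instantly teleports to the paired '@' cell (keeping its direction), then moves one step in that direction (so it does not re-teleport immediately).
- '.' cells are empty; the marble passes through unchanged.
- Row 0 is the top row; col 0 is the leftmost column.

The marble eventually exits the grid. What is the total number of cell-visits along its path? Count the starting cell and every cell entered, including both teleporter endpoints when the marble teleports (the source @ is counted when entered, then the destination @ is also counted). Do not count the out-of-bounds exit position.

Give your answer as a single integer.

Answer: 9

Derivation:
Step 1: enter (0,8), '/' deflects down->left, move left to (0,7)
Step 2: enter (0,7), '.' pass, move left to (0,6)
Step 3: enter (0,6), '.' pass, move left to (0,5)
Step 4: enter (0,5), '.' pass, move left to (0,4)
Step 5: enter (0,4), '.' pass, move left to (0,3)
Step 6: enter (0,3), '.' pass, move left to (0,2)
Step 7: enter (0,2), '.' pass, move left to (0,1)
Step 8: enter (0,1), '.' pass, move left to (0,0)
Step 9: enter (0,0), '.' pass, move left to (0,-1)
Step 10: at (0,-1) — EXIT via left edge, pos 0
Path length (cell visits): 9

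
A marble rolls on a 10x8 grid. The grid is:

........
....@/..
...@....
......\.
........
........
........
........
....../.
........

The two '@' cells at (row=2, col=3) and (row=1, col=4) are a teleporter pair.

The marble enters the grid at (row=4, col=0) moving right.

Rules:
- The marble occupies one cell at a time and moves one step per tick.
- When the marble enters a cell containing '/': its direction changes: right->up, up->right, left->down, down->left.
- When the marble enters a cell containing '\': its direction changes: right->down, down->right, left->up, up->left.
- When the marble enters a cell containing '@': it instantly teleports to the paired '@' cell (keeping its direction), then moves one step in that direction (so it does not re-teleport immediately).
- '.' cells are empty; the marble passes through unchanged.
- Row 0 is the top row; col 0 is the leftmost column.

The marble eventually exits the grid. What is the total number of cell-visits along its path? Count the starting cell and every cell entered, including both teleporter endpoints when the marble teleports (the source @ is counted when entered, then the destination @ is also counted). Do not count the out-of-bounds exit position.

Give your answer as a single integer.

Answer: 8

Derivation:
Step 1: enter (4,0), '.' pass, move right to (4,1)
Step 2: enter (4,1), '.' pass, move right to (4,2)
Step 3: enter (4,2), '.' pass, move right to (4,3)
Step 4: enter (4,3), '.' pass, move right to (4,4)
Step 5: enter (4,4), '.' pass, move right to (4,5)
Step 6: enter (4,5), '.' pass, move right to (4,6)
Step 7: enter (4,6), '.' pass, move right to (4,7)
Step 8: enter (4,7), '.' pass, move right to (4,8)
Step 9: at (4,8) — EXIT via right edge, pos 4
Path length (cell visits): 8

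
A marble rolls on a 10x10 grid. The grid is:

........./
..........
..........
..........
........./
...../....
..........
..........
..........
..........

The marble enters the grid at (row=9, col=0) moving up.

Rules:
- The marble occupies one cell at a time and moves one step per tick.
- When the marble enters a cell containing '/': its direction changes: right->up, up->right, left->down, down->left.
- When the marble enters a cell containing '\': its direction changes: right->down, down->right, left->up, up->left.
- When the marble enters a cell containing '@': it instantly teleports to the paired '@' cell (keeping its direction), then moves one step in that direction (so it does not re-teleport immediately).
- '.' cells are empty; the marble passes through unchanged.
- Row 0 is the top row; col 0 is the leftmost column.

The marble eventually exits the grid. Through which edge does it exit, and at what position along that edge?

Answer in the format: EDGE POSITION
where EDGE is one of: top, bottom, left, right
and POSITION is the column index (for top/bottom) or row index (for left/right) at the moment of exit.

Answer: top 0

Derivation:
Step 1: enter (9,0), '.' pass, move up to (8,0)
Step 2: enter (8,0), '.' pass, move up to (7,0)
Step 3: enter (7,0), '.' pass, move up to (6,0)
Step 4: enter (6,0), '.' pass, move up to (5,0)
Step 5: enter (5,0), '.' pass, move up to (4,0)
Step 6: enter (4,0), '.' pass, move up to (3,0)
Step 7: enter (3,0), '.' pass, move up to (2,0)
Step 8: enter (2,0), '.' pass, move up to (1,0)
Step 9: enter (1,0), '.' pass, move up to (0,0)
Step 10: enter (0,0), '.' pass, move up to (-1,0)
Step 11: at (-1,0) — EXIT via top edge, pos 0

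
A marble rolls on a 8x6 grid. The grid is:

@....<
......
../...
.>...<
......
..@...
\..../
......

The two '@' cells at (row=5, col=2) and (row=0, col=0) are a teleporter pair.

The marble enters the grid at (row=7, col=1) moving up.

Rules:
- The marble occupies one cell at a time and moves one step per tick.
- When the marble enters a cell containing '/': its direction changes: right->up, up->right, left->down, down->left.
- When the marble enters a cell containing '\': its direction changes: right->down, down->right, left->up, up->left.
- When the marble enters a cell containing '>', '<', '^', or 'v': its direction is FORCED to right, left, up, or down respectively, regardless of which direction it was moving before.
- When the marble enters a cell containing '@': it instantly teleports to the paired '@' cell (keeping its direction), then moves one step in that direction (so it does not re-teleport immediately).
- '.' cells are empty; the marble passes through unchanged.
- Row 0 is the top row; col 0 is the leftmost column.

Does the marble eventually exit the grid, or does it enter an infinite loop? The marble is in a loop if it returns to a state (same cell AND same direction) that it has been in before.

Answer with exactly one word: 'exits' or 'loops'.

Step 1: enter (7,1), '.' pass, move up to (6,1)
Step 2: enter (6,1), '.' pass, move up to (5,1)
Step 3: enter (5,1), '.' pass, move up to (4,1)
Step 4: enter (4,1), '.' pass, move up to (3,1)
Step 5: enter (3,1), '>' forces up->right, move right to (3,2)
Step 6: enter (3,2), '.' pass, move right to (3,3)
Step 7: enter (3,3), '.' pass, move right to (3,4)
Step 8: enter (3,4), '.' pass, move right to (3,5)
Step 9: enter (3,5), '<' forces right->left, move left to (3,4)
Step 10: enter (3,4), '.' pass, move left to (3,3)
Step 11: enter (3,3), '.' pass, move left to (3,2)
Step 12: enter (3,2), '.' pass, move left to (3,1)
Step 13: enter (3,1), '>' forces left->right, move right to (3,2)
Step 14: at (3,2) dir=right — LOOP DETECTED (seen before)

Answer: loops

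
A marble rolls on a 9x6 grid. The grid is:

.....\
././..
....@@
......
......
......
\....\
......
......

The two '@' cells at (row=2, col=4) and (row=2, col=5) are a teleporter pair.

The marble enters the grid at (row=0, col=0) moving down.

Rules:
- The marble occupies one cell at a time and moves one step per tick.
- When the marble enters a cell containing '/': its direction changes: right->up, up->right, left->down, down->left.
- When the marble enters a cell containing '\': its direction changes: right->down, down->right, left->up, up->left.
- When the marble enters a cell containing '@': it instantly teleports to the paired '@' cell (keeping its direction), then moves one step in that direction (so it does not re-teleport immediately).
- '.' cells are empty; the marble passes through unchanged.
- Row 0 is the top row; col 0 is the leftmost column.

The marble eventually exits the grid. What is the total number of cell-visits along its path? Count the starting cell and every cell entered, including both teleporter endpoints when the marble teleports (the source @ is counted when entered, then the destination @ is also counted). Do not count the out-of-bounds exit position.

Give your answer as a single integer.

Answer: 14

Derivation:
Step 1: enter (0,0), '.' pass, move down to (1,0)
Step 2: enter (1,0), '.' pass, move down to (2,0)
Step 3: enter (2,0), '.' pass, move down to (3,0)
Step 4: enter (3,0), '.' pass, move down to (4,0)
Step 5: enter (4,0), '.' pass, move down to (5,0)
Step 6: enter (5,0), '.' pass, move down to (6,0)
Step 7: enter (6,0), '\' deflects down->right, move right to (6,1)
Step 8: enter (6,1), '.' pass, move right to (6,2)
Step 9: enter (6,2), '.' pass, move right to (6,3)
Step 10: enter (6,3), '.' pass, move right to (6,4)
Step 11: enter (6,4), '.' pass, move right to (6,5)
Step 12: enter (6,5), '\' deflects right->down, move down to (7,5)
Step 13: enter (7,5), '.' pass, move down to (8,5)
Step 14: enter (8,5), '.' pass, move down to (9,5)
Step 15: at (9,5) — EXIT via bottom edge, pos 5
Path length (cell visits): 14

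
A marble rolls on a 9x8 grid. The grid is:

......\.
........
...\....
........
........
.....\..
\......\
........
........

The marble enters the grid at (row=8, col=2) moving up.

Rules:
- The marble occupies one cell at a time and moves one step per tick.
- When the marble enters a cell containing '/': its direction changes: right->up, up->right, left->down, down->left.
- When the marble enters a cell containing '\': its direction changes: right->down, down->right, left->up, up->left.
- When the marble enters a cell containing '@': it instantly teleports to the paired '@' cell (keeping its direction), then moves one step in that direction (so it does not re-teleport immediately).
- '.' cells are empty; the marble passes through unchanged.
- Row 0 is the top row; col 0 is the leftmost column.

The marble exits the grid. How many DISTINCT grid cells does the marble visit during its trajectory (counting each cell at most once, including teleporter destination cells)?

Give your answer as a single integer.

Answer: 9

Derivation:
Step 1: enter (8,2), '.' pass, move up to (7,2)
Step 2: enter (7,2), '.' pass, move up to (6,2)
Step 3: enter (6,2), '.' pass, move up to (5,2)
Step 4: enter (5,2), '.' pass, move up to (4,2)
Step 5: enter (4,2), '.' pass, move up to (3,2)
Step 6: enter (3,2), '.' pass, move up to (2,2)
Step 7: enter (2,2), '.' pass, move up to (1,2)
Step 8: enter (1,2), '.' pass, move up to (0,2)
Step 9: enter (0,2), '.' pass, move up to (-1,2)
Step 10: at (-1,2) — EXIT via top edge, pos 2
Distinct cells visited: 9 (path length 9)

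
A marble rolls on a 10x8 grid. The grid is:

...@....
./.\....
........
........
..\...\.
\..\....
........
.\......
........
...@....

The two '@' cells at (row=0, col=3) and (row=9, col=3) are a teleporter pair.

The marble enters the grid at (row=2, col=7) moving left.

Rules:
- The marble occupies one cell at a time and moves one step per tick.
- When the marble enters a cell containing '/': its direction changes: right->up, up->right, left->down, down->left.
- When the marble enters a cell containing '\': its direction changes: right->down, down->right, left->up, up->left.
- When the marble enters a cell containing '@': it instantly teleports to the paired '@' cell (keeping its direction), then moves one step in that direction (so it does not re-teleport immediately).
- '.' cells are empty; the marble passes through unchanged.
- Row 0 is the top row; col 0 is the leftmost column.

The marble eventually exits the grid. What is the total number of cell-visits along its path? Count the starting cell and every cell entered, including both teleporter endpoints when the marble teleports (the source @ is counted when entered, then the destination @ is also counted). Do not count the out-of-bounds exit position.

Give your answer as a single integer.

Answer: 8

Derivation:
Step 1: enter (2,7), '.' pass, move left to (2,6)
Step 2: enter (2,6), '.' pass, move left to (2,5)
Step 3: enter (2,5), '.' pass, move left to (2,4)
Step 4: enter (2,4), '.' pass, move left to (2,3)
Step 5: enter (2,3), '.' pass, move left to (2,2)
Step 6: enter (2,2), '.' pass, move left to (2,1)
Step 7: enter (2,1), '.' pass, move left to (2,0)
Step 8: enter (2,0), '.' pass, move left to (2,-1)
Step 9: at (2,-1) — EXIT via left edge, pos 2
Path length (cell visits): 8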